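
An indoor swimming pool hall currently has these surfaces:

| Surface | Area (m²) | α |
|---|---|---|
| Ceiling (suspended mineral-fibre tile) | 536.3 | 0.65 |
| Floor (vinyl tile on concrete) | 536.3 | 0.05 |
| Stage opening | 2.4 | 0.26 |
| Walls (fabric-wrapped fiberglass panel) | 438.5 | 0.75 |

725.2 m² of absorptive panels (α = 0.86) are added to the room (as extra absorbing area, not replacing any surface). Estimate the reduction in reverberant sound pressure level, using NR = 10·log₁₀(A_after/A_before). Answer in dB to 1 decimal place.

A_before = Σ Sᵢαᵢ = 536.3·0.65 + 536.3·0.05 + 2.4·0.26 + 438.5·0.75 = 704.909 sabins.
Treatment contributes 725.2·0.86 = 623.672 sabins.
A_after = 704.909 + 623.672 = 1328.581 sabins.
NR = 10·log₁₀(1328.581/704.909) = 2.8 dB.

2.8 dB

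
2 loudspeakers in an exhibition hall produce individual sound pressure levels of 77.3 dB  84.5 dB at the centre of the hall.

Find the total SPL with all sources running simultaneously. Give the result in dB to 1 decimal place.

Sum in the linear (power) domain: Σ 10^(Lᵢ/10) = 10^(77.3/10) + 10^(84.5/10) = 3.355e+08.
Combined level = 10 log₁₀(3.355e+08) = 85.3 dB.

85.3 dB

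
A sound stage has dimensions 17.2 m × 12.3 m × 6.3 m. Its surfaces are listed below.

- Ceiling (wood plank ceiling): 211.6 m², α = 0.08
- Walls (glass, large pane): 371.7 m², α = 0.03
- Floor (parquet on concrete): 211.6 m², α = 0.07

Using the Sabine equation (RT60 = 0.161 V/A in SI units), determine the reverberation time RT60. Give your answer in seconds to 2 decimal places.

Total absorption A = 211.6×0.08 + 371.7×0.03 + 211.6×0.07
  = 16.928 + 11.151 + 14.812 = 42.891 m² sabins.
V = 17.2·12.3·6.3 = 1332.828 m³.
T = 0.161 V/A = 0.161·1332.828/42.891 = 5.00 s.

5.00 sec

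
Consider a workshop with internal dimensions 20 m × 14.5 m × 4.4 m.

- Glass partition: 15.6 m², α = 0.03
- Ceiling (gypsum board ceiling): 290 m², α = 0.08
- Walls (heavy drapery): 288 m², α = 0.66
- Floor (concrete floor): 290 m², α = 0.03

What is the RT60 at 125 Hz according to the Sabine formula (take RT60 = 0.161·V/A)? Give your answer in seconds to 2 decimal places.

Summing Sᵢαᵢ: 0.468 + 23.200 + 190.080 + 8.700 → A = 222.448 sabins.
V = 20·14.5·4.4 = 1276 m³.
Sabine: RT60 = 0.161 × 1276 / 222.448 = 0.92 s.

0.92 sec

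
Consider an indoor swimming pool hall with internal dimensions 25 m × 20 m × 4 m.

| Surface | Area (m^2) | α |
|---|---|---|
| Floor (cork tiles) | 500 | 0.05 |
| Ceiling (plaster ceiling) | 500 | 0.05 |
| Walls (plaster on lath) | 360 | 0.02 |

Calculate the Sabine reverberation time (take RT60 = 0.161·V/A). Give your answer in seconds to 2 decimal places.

5.63 sec

Equivalent absorption area: A = 500·0.05 + 500·0.05 + 360·0.02 = 57.200 m^2.
V = 25·20·4 = 2000 m³.
RT60 = 0.161 · V / A = 0.161 × 2000 / 57.200 = 5.63 s.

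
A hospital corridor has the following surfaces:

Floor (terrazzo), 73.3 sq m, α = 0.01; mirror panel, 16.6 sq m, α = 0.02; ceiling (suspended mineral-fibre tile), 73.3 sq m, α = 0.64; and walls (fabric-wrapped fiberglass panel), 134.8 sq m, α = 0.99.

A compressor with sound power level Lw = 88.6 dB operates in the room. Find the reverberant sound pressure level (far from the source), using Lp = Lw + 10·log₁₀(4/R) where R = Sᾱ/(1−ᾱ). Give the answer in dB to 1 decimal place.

Σ(Sᵢαᵢ) = 73.3×0.01 + 16.6×0.02 + 73.3×0.64 + 134.8×0.99 = 181.429; total area S = 298.0 sq m.
ᾱ = 0.6088, so room constant R = A/(1−ᾱ) = 463.776 sq m.
Lp = 88.6 + 10·log₁₀(4/463.776) = 88.6 + (-20.64) = 68.0 dB.

68.0 dB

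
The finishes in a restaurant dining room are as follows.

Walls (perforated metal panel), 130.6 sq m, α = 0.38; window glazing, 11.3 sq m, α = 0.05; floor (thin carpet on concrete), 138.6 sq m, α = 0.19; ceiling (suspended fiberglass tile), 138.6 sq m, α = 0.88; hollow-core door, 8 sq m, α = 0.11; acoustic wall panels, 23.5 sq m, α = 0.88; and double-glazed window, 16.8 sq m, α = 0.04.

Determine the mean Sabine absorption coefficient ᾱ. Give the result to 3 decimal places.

0.472

S = Σ Sᵢ = 130.6 + 11.3 + 138.6 + 138.6 + 8 + 23.5 + 16.8 = 467.4 sq m.
Σ(Sᵢαᵢ) = 130.6·0.38 + 11.3·0.05 + 138.6·0.19 + 138.6·0.88 + 8·0.11 + 23.5·0.88 + 16.8·0.04 = 220.727.
ᾱ = A/S = 0.472.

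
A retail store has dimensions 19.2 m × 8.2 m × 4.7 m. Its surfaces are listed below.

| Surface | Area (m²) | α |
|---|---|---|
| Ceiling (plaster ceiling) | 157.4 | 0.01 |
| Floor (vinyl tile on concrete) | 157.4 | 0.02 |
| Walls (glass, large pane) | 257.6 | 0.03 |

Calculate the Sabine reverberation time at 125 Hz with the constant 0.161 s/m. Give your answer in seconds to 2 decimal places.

9.57 s

Summing Sᵢαᵢ: 1.574 + 3.148 + 7.728 → A = 12.450 sabins.
V = 19.2·8.2·4.7 = 739.968 m³.
Sabine: RT60 = 0.161 × 739.968 / 12.450 = 9.57 s.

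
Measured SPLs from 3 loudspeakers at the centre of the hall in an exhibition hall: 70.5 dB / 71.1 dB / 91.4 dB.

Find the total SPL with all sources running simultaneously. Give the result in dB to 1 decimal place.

91.5 dB

Sum in the linear (power) domain: Σ 10^(Lᵢ/10) = 10^(70.5/10) + 10^(71.1/10) + 10^(91.4/10) = 1.404e+09.
L_total = 10·log₁₀(1.404e+09) = 91.5 dB.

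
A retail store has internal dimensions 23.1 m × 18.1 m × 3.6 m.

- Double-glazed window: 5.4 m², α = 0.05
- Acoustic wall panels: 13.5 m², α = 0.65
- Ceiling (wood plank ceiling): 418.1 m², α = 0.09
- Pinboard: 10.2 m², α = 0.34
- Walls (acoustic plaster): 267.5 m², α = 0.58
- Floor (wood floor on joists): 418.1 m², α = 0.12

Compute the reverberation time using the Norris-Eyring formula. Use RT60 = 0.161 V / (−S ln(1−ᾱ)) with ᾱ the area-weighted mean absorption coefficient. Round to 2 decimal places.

0.84 sec

S = Σ Sᵢ = 1132.8 m².
Absorption A = 5.4×0.05 + 13.5×0.65 + 418.1×0.09 + 10.2×0.34 + 267.5×0.58 + 418.1×0.12 = 255.464 sabins.
ᾱ = 255.464 / 1132.8 = 0.2255.
−S·ln(1−ᾱ) = −1132.8 × ln(1 − 0.2255) = 289.473.
V = 23.1 × 18.1 × 3.6 = 1505.196 m³.
T = 0.161·V/[−S·ln(1−ᾱ)] = 0.161·1505.196/289.473 = 0.84 s.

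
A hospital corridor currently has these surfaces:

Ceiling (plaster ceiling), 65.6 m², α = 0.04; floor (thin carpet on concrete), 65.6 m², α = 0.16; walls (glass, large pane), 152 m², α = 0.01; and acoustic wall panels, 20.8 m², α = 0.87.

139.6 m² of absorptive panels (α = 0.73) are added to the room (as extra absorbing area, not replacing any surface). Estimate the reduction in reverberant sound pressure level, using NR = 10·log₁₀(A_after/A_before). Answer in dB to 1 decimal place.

6.1 dB

Total absorption A_before = 65.6×0.04 + 65.6×0.16 + 152×0.01 + 20.8×0.87
  = 2.624 + 10.496 + 1.520 + 18.096 = 32.736 m² sabins.
Treatment contributes 139.6·0.73 = 101.908 sabins.
New total A_after = 134.644 sabins.
NR = 10·log₁₀(134.644/32.736) = 6.1 dB.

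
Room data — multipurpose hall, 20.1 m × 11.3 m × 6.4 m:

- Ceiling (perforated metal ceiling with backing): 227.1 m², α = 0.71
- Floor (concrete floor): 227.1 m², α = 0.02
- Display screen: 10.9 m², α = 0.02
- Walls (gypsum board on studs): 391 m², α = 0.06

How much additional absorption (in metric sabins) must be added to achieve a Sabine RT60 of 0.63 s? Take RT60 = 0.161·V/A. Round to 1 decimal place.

182.0 sabins

Equivalent absorption area: A₁ = 227.1×0.71 + 227.1×0.02 + 10.9×0.02 + 391×0.06 = 189.461 m².
Target A₂ = 0.161·1453.632/0.63 = 371.484 sabins (V = 1453.632 m³).
ΔA = A₂ − A₁ = 371.484 − 189.461 = 182.0 sabins.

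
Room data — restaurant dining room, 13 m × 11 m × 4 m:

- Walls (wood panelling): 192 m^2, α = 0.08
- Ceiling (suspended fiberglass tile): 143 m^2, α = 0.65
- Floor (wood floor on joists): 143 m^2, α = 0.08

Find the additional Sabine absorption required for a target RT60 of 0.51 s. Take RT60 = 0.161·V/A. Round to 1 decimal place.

Equivalent absorption area: A₁ = 192×0.08 + 143×0.65 + 143×0.08 = 119.750 m^2.
V = 572 m³. Required absorption A₂ = 0.161 × 572 / 0.51 = 180.573 sabins.
ΔA = A₂ − A₁ = 180.573 − 119.750 = 60.8 sabins.

60.8 sabins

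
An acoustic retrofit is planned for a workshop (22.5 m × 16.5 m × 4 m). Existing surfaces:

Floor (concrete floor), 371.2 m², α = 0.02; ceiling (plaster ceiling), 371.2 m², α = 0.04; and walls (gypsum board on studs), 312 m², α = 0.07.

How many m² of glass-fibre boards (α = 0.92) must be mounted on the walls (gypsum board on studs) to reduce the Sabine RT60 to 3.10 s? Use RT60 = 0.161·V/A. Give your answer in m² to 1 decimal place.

Total absorption A₁ = 371.2*0.02 + 371.2*0.04 + 312*0.07
  = 7.424 + 14.848 + 21.840 = 44.112 m² sabins.
Required A₂ = 0.161·1485/3.10 = 77.124 sabins.
Absorption to add: 77.124 − 44.112 = 33.012 sabins.
Net gain per m²: Δα = 0.92 − 0.07 = 0.85.
Area = ΔA/Δα = 33.012/0.85 = 38.8 m².

38.8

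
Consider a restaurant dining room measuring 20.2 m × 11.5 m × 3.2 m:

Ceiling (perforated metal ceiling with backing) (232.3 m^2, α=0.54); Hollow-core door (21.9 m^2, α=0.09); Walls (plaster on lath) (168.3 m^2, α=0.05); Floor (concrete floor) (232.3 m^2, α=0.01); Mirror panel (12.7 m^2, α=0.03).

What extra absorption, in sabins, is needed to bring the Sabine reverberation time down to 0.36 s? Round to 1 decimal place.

193.9 sabins

A₁ = Σ Sᵢαᵢ = 232.3*0.54 + 21.9*0.09 + 168.3*0.05 + 232.3*0.01 + 12.7*0.03 = 138.532 sabins.
V = 743.36 m³. Required absorption A₂ = 0.161 × 743.36 / 0.36 = 332.447 sabins.
ΔA = A₂ − A₁ = 332.447 − 138.532 = 193.9 sabins.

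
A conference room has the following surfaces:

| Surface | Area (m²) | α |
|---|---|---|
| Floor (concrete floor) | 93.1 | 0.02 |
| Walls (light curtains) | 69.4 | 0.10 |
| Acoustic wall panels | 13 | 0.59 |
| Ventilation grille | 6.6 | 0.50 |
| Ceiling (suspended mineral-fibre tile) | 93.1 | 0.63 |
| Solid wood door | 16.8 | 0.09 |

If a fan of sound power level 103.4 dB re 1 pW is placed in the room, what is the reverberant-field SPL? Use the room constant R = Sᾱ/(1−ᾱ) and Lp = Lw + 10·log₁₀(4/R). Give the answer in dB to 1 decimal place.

89.0 dB

A = 79.937 sabins; S = 292.0 m².
ᾱ = 0.2738, so room constant R = A/(1−ᾱ) = 110.076 m².
Lp = Lw + 10 log₁₀(4/R) = 103.4 -14.40 = 89.0 dB.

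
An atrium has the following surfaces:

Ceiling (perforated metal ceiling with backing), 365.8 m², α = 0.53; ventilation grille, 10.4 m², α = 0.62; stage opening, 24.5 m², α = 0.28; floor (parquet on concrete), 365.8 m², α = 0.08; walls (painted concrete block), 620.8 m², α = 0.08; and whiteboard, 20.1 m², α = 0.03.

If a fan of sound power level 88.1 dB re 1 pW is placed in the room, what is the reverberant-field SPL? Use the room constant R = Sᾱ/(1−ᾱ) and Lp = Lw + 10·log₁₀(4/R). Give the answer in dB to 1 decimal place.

A = 286.713 sabins; S = 1407.4 m².
ᾱ = 286.713/1407.4 = 0.2037; R = Sᾱ/(1−ᾱ) = 286.713/(1−0.2037) = 360.057 m².
Lp = Lw + 10 log₁₀(4/R) = 88.1 -19.54 = 68.6 dB.

68.6 dB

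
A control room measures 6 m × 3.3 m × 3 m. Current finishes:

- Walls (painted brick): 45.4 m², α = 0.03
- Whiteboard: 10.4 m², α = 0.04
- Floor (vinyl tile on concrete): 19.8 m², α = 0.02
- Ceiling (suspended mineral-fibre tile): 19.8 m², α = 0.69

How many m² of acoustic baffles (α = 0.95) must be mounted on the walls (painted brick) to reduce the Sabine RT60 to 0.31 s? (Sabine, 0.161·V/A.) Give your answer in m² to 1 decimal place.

Total absorption A₁ = 45.4·0.03 + 10.4·0.04 + 19.8·0.02 + 19.8·0.69
  = 1.362 + 0.416 + 0.396 + 13.662 = 15.836 m² sabins.
V = 59.4 m³. Target absorption A₂ = 0.161 × 59.4 / 0.31 = 30.850 sabins.
ΔA needed = 30.850 − 15.836 = 15.014 sabins.
Each m² of panel replacing the walls (painted brick) adds (0.95 − 0.03) = 0.92 sabins.
Area = ΔA/Δα = 15.014/0.92 = 16.3 m².

16.3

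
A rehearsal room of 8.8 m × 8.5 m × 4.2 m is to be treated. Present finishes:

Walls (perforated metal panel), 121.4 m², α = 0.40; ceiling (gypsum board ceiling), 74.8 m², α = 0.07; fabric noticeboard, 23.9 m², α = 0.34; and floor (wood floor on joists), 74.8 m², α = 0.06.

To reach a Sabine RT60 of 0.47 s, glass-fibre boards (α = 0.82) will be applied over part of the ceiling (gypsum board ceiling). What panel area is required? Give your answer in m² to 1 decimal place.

54.9

Summing Sᵢαᵢ: 48.560 + 5.236 + 8.126 + 4.488 → A₁ = 66.410 sabins.
V = 314.16 m³. Target absorption A₂ = 0.161 × 314.16 / 0.47 = 107.617 sabins.
Absorption to add: 107.617 − 66.410 = 41.207 sabins.
Each m² of panel replacing the ceiling (gypsum board ceiling) adds (0.82 − 0.07) = 0.75 sabins.
Area = ΔA/Δα = 41.207/0.75 = 54.9 m².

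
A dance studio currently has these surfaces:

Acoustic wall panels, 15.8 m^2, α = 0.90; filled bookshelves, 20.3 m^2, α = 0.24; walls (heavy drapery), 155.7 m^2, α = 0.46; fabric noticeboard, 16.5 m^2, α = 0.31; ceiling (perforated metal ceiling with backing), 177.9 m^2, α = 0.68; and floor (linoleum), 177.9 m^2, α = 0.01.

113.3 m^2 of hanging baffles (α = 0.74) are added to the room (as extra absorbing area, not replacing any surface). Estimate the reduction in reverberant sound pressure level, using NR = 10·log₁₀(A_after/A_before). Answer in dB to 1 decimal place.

1.4 dB

Equivalent absorption area: A_before = 15.8*0.90 + 20.3*0.24 + 155.7*0.46 + 16.5*0.31 + 177.9*0.68 + 177.9*0.01 = 218.580 m^2.
Treatment contributes 113.3·0.74 = 83.842 sabins.
A_after = 218.580 + 83.842 = 302.422 sabins.
Reduction = 10 log₁₀(A_after/A_before) = 10 log₁₀(1.3836) = 1.4 dB.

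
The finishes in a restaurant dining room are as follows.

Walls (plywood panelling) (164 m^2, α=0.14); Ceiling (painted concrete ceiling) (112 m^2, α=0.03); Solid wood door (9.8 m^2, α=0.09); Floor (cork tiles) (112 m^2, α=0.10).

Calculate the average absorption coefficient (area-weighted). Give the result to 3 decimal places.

0.097

S = Σ Sᵢ = 164 + 112 + 9.8 + 112 = 397.8 m^2.
Σ(Sᵢαᵢ) = 164*0.14 + 112*0.03 + 9.8*0.09 + 112*0.10 = 38.402.
ᾱ = 38.402 / 397.8 = 0.097.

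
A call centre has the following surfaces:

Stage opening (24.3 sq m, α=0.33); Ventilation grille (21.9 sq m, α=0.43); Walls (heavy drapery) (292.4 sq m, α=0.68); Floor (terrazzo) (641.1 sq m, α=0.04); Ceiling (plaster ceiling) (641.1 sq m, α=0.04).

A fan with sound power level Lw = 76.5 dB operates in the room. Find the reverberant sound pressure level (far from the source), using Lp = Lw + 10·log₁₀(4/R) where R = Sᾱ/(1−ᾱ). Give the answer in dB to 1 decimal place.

A = 267.556 sabins; S = 1620.8 sq m.
ᾱ = 267.556/1620.8 = 0.1651; R = Sᾱ/(1−ᾱ) = 267.556/(1−0.1651) = 320.465 sq m.
Lp = Lw + 10 log₁₀(4/R) = 76.5 -19.04 = 57.5 dB.

57.5 dB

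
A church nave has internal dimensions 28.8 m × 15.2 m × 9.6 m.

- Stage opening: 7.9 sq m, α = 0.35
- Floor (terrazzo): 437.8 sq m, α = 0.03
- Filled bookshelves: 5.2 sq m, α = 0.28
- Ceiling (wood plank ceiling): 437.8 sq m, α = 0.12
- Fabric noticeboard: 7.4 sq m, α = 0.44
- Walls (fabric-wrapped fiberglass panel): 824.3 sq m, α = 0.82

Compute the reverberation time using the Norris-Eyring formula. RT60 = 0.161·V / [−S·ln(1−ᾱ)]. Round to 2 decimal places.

0.69 seconds

Total surface area S = 7.9 + 437.8 + 5.2 + 437.8 + 7.4 + 824.3 = 1720.4 sq m.
Σ(Sᵢαᵢ) = 7.9×0.35 + 437.8×0.03 + 5.2×0.28 + 437.8×0.12 + 7.4×0.44 + 824.3×0.82 = 749.073.
ᾱ = 749.073 / 1720.4 = 0.4354.
−S·ln(1−ᾱ) = −1720.4 × ln(1 − 0.4354) = 983.446.
V = 28.8 × 15.2 × 9.6 = 4202.496 m³.
RT60 = 0.161 × 4202.496 / 983.446 = 0.69 s.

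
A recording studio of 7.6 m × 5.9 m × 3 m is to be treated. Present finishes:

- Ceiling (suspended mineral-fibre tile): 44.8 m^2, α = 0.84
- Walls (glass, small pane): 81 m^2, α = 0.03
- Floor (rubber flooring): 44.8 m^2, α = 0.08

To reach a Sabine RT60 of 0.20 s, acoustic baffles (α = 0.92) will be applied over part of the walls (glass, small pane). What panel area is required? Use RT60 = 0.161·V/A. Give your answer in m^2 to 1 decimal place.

Summing Sᵢαᵢ: 37.632 + 2.430 + 3.584 → A₁ = 43.646 sabins.
V = 134.52 m³. Target absorption A₂ = 0.161 × 134.52 / 0.20 = 108.289 sabins.
Absorption to add: 108.289 − 43.646 = 64.643 sabins.
Each m^2 of panel replacing the walls (glass, small pane) adds (0.92 − 0.03) = 0.89 sabins.
Panel area = 64.643 / 0.89 = 72.6 m^2.

72.6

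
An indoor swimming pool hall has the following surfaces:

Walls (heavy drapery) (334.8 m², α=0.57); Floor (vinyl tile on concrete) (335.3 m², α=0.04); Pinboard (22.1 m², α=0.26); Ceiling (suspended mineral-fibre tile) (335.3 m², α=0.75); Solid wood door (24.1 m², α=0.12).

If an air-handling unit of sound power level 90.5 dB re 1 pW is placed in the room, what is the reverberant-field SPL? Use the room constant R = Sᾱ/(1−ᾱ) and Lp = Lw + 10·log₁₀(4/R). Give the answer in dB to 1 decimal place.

Σ(Sᵢαᵢ) = 334.8·0.57 + 335.3·0.04 + 22.1·0.26 + 335.3·0.75 + 24.1·0.12 = 464.361; total area S = 1051.6 m².
ᾱ = 464.361/1051.6 = 0.4416; R = Sᾱ/(1−ᾱ) = 464.361/(1−0.4416) = 831.592 m².
Lp = 90.5 + 10·log₁₀(4/831.592) = 90.5 + (-23.18) = 67.3 dB.

67.3 dB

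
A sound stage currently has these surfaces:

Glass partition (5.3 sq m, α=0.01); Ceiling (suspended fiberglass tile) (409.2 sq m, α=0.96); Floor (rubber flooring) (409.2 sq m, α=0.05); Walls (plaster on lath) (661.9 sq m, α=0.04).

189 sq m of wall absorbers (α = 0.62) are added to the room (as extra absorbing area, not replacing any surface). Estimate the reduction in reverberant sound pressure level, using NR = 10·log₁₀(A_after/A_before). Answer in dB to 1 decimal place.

1.0 dB

A_before = Σ Sᵢαᵢ = 5.3*0.01 + 409.2*0.96 + 409.2*0.05 + 661.9*0.04 = 439.821 sabins.
Added absorption = 189 × 0.62 = 117.180 sabins.
New total A_after = 557.001 sabins.
NR = 10·log₁₀(557.001/439.821) = 1.0 dB.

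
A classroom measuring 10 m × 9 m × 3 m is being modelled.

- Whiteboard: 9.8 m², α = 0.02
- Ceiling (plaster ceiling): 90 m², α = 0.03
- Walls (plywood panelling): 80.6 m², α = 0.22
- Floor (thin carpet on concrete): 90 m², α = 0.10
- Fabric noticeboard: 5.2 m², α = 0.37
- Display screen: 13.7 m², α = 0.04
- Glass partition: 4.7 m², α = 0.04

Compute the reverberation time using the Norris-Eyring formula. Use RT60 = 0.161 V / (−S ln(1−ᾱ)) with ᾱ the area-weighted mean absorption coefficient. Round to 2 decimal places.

1.27 s

S = Σ Sᵢ = 294.0 m².
Σ(Sᵢαᵢ) = 9.8×0.02 + 90×0.03 + 80.6×0.22 + 90×0.10 + 5.2×0.37 + 13.7×0.04 + 4.7×0.04 = 32.288.
ᾱ = 32.288 / 294.0 = 0.1098.
Eyring denominator: −S ln(1−ᾱ) = 34.195.
V = 10 × 9 × 3 = 270 m³.
T = 0.161·V/[−S·ln(1−ᾱ)] = 0.161·270/34.195 = 1.27 s.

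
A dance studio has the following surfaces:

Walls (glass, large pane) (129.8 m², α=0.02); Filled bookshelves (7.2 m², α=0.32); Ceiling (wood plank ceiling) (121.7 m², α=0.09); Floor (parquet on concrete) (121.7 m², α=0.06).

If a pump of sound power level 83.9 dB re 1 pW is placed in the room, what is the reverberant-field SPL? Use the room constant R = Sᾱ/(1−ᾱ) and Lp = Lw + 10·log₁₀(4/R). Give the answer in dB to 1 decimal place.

76.0 dB

A = 23.155 sabins; S = 380.4 m².
ᾱ = 23.155/380.4 = 0.0609; R = Sᾱ/(1−ᾱ) = 23.155/(1−0.0609) = 24.657 m².
Lp = 83.9 + 10·log₁₀(4/24.657) = 83.9 + (-7.90) = 76.0 dB.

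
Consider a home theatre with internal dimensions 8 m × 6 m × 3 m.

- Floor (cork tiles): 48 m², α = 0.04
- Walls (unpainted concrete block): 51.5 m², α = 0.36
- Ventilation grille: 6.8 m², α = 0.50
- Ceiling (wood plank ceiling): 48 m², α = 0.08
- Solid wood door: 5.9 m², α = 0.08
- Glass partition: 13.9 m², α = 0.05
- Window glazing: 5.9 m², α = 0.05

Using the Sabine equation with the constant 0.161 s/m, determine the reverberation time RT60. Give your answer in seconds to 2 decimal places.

0.80 s

Equivalent absorption area: A = 48×0.04 + 51.5×0.36 + 6.8×0.50 + 48×0.08 + 5.9×0.08 + 13.9×0.05 + 5.9×0.05 = 29.162 m².
Volume V = 8 × 6 × 3 = 144 m³.
T = 0.161 V/A = 0.161·144/29.162 = 0.80 s.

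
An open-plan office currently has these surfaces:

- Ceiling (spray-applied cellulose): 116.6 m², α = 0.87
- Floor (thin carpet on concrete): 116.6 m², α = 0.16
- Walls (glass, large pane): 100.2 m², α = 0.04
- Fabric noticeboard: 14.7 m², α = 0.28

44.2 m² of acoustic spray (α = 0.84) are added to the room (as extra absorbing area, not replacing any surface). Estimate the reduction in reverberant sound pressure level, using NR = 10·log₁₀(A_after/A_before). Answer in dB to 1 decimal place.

1.1 dB

Total absorption A_before = 116.6·0.87 + 116.6·0.16 + 100.2·0.04 + 14.7·0.28
  = 101.442 + 18.656 + 4.008 + 4.116 = 128.222 m² sabins.
Added absorption = 44.2 × 0.84 = 37.128 sabins.
A_after = 128.222 + 37.128 = 165.350 sabins.
Reduction = 10 log₁₀(A_after/A_before) = 10 log₁₀(1.2896) = 1.1 dB.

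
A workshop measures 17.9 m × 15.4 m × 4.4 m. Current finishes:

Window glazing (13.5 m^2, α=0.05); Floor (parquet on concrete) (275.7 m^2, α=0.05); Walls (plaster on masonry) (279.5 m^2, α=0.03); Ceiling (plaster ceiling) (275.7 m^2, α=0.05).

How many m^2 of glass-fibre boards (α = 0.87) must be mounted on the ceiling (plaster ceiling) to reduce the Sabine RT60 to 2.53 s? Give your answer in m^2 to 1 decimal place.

Summing Sᵢαᵢ: 0.675 + 13.785 + 8.385 + 13.785 → A₁ = 36.630 sabins.
Required A₂ = 0.161·1212.904/2.53 = 77.185 sabins.
ΔA needed = 77.185 − 36.630 = 40.555 sabins.
Each m^2 of panel replacing the ceiling (plaster ceiling) adds (0.87 − 0.05) = 0.82 sabins.
Area = ΔA/Δα = 40.555/0.82 = 49.5 m^2.

49.5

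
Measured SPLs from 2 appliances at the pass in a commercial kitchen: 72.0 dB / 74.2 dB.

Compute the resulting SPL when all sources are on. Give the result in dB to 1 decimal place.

76.2 dB

Σ 10^(Lᵢ/10) = 4.215e+07.
L_total = 10·log₁₀(4.215e+07) = 76.2 dB.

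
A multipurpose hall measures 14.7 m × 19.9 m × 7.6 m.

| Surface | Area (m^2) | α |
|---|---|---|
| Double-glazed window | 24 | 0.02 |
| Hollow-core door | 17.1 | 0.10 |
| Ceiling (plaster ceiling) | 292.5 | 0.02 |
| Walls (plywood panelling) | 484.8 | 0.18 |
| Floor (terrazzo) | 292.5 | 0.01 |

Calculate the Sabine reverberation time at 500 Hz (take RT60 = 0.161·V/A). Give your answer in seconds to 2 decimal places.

3.64 seconds

Equivalent absorption area: A = 24*0.02 + 17.1*0.10 + 292.5*0.02 + 484.8*0.18 + 292.5*0.01 = 98.229 m^2.
Volume V = 14.7 × 19.9 × 7.6 = 2223.228 m³.
T = 0.161 V/A = 0.161·2223.228/98.229 = 3.64 s.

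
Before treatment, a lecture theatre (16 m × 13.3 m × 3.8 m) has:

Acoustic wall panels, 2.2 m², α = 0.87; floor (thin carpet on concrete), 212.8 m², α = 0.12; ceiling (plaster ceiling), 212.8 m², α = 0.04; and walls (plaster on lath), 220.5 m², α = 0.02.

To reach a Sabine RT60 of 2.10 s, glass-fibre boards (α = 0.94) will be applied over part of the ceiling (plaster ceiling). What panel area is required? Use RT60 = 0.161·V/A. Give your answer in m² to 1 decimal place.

24.0

A₁ = Σ Sᵢαᵢ = 2.2·0.87 + 212.8·0.12 + 212.8·0.04 + 220.5·0.02 = 40.372 sabins.
Required A₂ = 0.161·808.64/2.10 = 61.996 sabins.
Absorption to add: 61.996 − 40.372 = 21.624 sabins.
Each m² of panel replacing the ceiling (plaster ceiling) adds (0.94 − 0.04) = 0.90 sabins.
Area = ΔA/Δα = 21.624/0.90 = 24.0 m².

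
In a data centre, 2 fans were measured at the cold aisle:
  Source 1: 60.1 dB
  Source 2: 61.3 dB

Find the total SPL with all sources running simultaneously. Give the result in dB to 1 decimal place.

Sum in the linear (power) domain: Σ 10^(Lᵢ/10) = 10^(60.1/10) + 10^(61.3/10) = 2.372e+06.
L_total = 10·log₁₀(2.372e+06) = 63.8 dB.

63.8 dB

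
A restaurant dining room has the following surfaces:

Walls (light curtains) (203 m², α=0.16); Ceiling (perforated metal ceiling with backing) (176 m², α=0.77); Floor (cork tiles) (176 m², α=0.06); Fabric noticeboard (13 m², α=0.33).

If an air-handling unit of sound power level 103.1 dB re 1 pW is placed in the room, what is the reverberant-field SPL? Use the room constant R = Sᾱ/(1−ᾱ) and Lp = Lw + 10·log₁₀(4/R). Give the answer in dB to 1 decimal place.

84.8 dB

A = 182.850 sabins; S = 568.0 m².
ᾱ = 182.850/568.0 = 0.3219; R = Sᾱ/(1−ᾱ) = 182.850/(1−0.3219) = 269.650 m².
Lp = 103.1 + 10·log₁₀(4/269.650) = 103.1 + (-18.29) = 84.8 dB.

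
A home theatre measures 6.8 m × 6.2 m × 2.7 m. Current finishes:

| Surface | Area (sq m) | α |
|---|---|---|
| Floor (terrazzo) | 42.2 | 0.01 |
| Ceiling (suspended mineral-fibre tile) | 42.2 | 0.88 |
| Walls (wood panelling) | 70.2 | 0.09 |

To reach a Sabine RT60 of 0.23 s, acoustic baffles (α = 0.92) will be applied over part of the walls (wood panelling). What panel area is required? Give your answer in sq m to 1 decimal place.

43.1

Summing Sᵢαᵢ: 0.422 + 37.136 + 6.318 → A₁ = 43.876 sabins.
Required A₂ = 0.161·113.832/0.23 = 79.682 sabins.
ΔA needed = 79.682 − 43.876 = 35.806 sabins.
Net gain per sq m: Δα = 0.92 − 0.09 = 0.83.
Panel area = 35.806 / 0.83 = 43.1 sq m.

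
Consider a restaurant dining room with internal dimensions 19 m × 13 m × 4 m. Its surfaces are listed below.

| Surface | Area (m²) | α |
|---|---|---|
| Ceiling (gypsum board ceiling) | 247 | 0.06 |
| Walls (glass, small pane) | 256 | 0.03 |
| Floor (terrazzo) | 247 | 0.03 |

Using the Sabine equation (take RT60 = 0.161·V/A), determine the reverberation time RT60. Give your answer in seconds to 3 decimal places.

A = Σ Sᵢαᵢ = 247*0.06 + 256*0.03 + 247*0.03 = 29.910 sabins.
Room volume: 988 m³.
RT60 = 0.161 · V / A = 0.161 × 988 / 29.910 = 5.318 s.

5.318 s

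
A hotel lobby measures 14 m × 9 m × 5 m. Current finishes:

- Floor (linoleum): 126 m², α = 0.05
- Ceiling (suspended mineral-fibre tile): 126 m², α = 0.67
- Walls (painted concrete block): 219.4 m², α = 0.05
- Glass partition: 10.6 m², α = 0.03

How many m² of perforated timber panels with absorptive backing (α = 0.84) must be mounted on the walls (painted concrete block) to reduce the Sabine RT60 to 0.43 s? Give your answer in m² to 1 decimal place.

169.5

Equivalent absorption area: A₁ = 126×0.05 + 126×0.67 + 219.4×0.05 + 10.6×0.03 = 102.008 m².
Required A₂ = 0.161·630/0.43 = 235.884 sabins.
Absorption to add: 235.884 − 102.008 = 133.876 sabins.
Each m² of panel replacing the walls (painted concrete block) adds (0.84 − 0.05) = 0.79 sabins.
Panel area = 133.876 / 0.79 = 169.5 m².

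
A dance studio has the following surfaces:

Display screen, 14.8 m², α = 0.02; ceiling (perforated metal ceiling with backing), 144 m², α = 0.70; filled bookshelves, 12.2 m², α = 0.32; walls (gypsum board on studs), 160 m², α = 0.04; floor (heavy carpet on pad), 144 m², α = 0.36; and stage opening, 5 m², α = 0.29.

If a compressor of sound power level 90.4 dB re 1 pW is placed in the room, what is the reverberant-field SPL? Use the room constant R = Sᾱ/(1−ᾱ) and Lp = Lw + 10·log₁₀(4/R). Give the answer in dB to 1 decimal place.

Σ(Sᵢαᵢ) = 14.8·0.02 + 144·0.70 + 12.2·0.32 + 160·0.04 + 144·0.36 + 5·0.29 = 164.690; total area S = 480.0 m².
ᾱ = 164.690/480.0 = 0.3431; R = Sᾱ/(1−ᾱ) = 164.690/(1−0.3431) = 250.708 m².
Lp = Lw + 10 log₁₀(4/R) = 90.4 -17.97 = 72.4 dB.

72.4 dB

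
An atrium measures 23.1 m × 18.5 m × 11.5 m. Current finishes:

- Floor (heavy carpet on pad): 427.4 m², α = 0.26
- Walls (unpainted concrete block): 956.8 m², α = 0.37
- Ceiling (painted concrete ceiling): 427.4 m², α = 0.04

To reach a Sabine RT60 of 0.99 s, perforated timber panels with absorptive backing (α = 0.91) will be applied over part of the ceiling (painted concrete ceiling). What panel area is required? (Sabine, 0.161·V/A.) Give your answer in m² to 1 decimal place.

Total absorption A₁ = 427.4·0.26 + 956.8·0.37 + 427.4·0.04
  = 111.124 + 354.016 + 17.096 = 482.236 m² sabins.
V = 4914.525 m³. Target absorption A₂ = 0.161 × 4914.525 / 0.99 = 799.231 sabins.
Absorption to add: 799.231 − 482.236 = 316.995 sabins.
Each m² of panel replacing the ceiling (painted concrete ceiling) adds (0.91 − 0.04) = 0.87 sabins.
Panel area = 316.995 / 0.87 = 364.4 m².

364.4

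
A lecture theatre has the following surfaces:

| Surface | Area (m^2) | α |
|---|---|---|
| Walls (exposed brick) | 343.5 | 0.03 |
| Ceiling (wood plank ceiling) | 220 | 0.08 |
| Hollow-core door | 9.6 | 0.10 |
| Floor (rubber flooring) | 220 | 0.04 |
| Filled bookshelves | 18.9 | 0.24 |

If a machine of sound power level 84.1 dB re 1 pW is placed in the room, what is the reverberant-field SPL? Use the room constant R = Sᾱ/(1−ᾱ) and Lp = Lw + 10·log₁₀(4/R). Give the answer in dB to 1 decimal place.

73.6 dB

A = 42.201 sabins; S = 812.0 m^2.
ᾱ = 42.201/812.0 = 0.0520; R = Sᾱ/(1−ᾱ) = 42.201/(1−0.0520) = 44.516 m^2.
Lp = 84.1 + 10·log₁₀(4/44.516) = 84.1 + (-10.46) = 73.6 dB.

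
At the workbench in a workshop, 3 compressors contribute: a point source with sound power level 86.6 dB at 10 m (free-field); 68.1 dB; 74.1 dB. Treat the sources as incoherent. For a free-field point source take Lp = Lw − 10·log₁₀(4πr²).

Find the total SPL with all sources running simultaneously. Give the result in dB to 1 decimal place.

75.1 dB

Source at 10 m: Lp = 86.6 − 10·log₁₀(4π·10²) = 86.6 − 10·log₁₀(1256.637) = 55.6 dB.
Converting to relative power and adding: 10^(55.6/10) + 10^(68.1/10) + 10^(74.1/10) = 3.252e+07.
Back to dB: 10·log₁₀ Σ = 75.1 dB.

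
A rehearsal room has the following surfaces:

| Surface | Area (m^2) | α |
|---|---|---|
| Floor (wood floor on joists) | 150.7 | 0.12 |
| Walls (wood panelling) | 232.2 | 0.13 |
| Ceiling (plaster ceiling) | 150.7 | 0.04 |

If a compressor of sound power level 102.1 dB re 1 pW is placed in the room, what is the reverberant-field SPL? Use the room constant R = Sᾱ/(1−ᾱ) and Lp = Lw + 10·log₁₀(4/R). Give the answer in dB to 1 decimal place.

90.3 dB

Σ(Sᵢαᵢ) = 150.7×0.12 + 232.2×0.13 + 150.7×0.04 = 54.298; total area S = 533.6 m^2.
ᾱ = 0.1018, so room constant R = A/(1−ᾱ) = 60.452 m^2.
Lp = 102.1 + 10·log₁₀(4/60.452) = 102.1 + (-11.79) = 90.3 dB.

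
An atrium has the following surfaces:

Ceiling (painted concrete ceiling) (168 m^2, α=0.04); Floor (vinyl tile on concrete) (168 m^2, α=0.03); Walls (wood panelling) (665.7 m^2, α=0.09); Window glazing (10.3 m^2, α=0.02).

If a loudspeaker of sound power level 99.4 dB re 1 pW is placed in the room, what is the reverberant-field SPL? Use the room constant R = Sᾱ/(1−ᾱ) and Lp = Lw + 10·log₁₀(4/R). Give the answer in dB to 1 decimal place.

86.5 dB

Σ(Sᵢαᵢ) = 168·0.04 + 168·0.03 + 665.7·0.09 + 10.3·0.02 = 71.879; total area S = 1012.0 m^2.
ᾱ = 71.879/1012.0 = 0.0710; R = Sᾱ/(1−ᾱ) = 71.879/(1−0.0710) = 77.372 m^2.
Lp = 99.4 + 10·log₁₀(4/77.372) = 99.4 + (-12.87) = 86.5 dB.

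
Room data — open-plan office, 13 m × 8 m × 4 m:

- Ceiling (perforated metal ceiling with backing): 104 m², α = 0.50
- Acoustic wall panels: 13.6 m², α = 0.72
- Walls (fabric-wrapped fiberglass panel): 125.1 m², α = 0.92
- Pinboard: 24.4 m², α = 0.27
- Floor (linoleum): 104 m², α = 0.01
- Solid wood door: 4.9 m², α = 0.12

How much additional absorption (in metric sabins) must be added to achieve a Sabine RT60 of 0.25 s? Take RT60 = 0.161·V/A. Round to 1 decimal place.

82.8 sabins

Total absorption A₁ = 104·0.50 + 13.6·0.72 + 125.1·0.92 + 24.4·0.27 + 104·0.01 + 4.9·0.12
  = 52.000 + 9.792 + 115.092 + 6.588 + 1.040 + 0.588 = 185.100 m² sabins.
For T = 0.25 s, need A₂ = 0.161·V/T = 0.161·416/0.25 = 267.904 sabins.
Shortfall: 267.904 − 185.100 = 82.8 sabins.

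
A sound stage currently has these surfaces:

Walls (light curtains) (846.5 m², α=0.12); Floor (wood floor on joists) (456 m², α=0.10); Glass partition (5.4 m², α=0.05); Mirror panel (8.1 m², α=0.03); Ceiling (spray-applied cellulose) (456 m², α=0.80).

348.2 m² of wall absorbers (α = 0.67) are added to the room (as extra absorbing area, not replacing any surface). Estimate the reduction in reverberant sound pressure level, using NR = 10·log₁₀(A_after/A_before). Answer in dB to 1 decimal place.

1.6 dB

Equivalent absorption area: A_before = 846.5×0.12 + 456×0.10 + 5.4×0.05 + 8.1×0.03 + 456×0.80 = 512.493 m².
Added absorption = 348.2 × 0.67 = 233.294 sabins.
New total A_after = 745.787 sabins.
Reduction = 10 log₁₀(A_after/A_before) = 10 log₁₀(1.4552) = 1.6 dB.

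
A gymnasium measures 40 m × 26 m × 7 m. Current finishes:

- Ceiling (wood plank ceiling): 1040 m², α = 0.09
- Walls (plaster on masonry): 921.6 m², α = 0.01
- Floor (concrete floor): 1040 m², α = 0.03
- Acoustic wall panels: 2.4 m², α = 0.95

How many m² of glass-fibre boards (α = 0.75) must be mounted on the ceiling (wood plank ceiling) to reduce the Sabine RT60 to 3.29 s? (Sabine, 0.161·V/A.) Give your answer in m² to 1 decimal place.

A₁ = Σ Sᵢαᵢ = 1040·0.09 + 921.6·0.01 + 1040·0.03 + 2.4·0.95 = 136.296 sabins.
V = 7280 m³. Target absorption A₂ = 0.161 × 7280 / 3.29 = 356.255 sabins.
ΔA needed = 356.255 − 136.296 = 219.959 sabins.
Net gain per m²: Δα = 0.75 − 0.09 = 0.66.
Panel area = 219.959 / 0.66 = 333.3 m².

333.3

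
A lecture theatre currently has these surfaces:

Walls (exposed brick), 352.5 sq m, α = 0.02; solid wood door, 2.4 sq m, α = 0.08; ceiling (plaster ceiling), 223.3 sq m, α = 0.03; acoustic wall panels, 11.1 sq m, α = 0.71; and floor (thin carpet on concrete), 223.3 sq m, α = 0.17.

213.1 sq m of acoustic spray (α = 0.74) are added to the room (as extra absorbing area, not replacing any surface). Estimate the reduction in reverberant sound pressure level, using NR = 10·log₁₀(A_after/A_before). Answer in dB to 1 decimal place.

5.6 dB

Summing Sᵢαᵢ: 7.050 + 0.192 + 6.699 + 7.881 + 37.961 → A_before = 59.783 sabins.
Added absorption = 213.1 × 0.74 = 157.694 sabins.
A_after = 59.783 + 157.694 = 217.477 sabins.
Reduction = 10 log₁₀(A_after/A_before) = 10 log₁₀(3.6378) = 5.6 dB.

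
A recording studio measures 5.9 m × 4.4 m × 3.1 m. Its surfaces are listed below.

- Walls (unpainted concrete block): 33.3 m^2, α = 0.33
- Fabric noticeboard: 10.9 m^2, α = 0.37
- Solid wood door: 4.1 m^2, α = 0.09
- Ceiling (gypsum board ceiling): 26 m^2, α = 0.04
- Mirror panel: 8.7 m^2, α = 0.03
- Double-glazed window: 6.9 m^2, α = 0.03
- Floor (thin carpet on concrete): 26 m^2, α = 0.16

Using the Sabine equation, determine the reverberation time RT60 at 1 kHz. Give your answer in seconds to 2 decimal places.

Total absorption A = 33.3·0.33 + 10.9·0.37 + 4.1·0.09 + 26·0.04 + 8.7·0.03 + 6.9·0.03 + 26·0.16
  = 10.989 + 4.033 + 0.369 + 1.040 + 0.261 + 0.207 + 4.160 = 21.059 m^2 sabins.
V = 5.9·4.4·3.1 = 80.476 m³.
RT60 = 0.161 · V / A = 0.161 × 80.476 / 21.059 = 0.62 s.

0.62 s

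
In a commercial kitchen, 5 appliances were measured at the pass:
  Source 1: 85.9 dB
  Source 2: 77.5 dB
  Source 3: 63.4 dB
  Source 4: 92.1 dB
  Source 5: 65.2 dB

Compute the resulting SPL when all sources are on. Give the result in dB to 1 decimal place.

93.2 dB

Converting to relative power and adding: 10^(85.9/10) + 10^(77.5/10) + 10^(63.4/10) + 10^(92.1/10) + 10^(65.2/10) = 2.073e+09.
Combined level = 10 log₁₀(2.073e+09) = 93.2 dB.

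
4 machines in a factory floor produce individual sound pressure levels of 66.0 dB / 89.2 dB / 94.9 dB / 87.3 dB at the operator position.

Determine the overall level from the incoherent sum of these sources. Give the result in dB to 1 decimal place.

Σ 10^(Lᵢ/10) = 4.463e+09.
Combined level = 10 log₁₀(4.463e+09) = 96.5 dB.

96.5 dB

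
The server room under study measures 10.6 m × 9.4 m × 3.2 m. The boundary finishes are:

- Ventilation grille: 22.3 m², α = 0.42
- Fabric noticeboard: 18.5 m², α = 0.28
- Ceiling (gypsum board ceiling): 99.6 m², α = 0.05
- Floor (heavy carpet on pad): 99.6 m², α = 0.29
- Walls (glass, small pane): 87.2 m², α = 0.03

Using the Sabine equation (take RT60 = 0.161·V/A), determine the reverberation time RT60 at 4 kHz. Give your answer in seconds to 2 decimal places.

Total absorption A = 22.3*0.42 + 18.5*0.28 + 99.6*0.05 + 99.6*0.29 + 87.2*0.03
  = 9.366 + 5.180 + 4.980 + 28.884 + 2.616 = 51.026 m² sabins.
Room volume: 318.848 m³.
T = 0.161 V/A = 0.161·318.848/51.026 = 1.01 s.

1.01 sec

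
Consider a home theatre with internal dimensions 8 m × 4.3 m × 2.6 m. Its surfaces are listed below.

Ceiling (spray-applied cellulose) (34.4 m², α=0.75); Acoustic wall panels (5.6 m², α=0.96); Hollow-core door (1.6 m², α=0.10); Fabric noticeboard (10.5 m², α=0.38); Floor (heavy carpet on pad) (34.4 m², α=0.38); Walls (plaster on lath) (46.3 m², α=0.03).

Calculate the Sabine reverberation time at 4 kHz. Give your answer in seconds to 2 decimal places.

Total absorption A = 34.4×0.75 + 5.6×0.96 + 1.6×0.10 + 10.5×0.38 + 34.4×0.38 + 46.3×0.03
  = 25.800 + 5.376 + 0.160 + 3.990 + 13.072 + 1.389 = 49.787 m² sabins.
Volume V = 8 × 4.3 × 2.6 = 89.44 m³.
RT60 = 0.161 · V / A = 0.161 × 89.44 / 49.787 = 0.29 s.

0.29 seconds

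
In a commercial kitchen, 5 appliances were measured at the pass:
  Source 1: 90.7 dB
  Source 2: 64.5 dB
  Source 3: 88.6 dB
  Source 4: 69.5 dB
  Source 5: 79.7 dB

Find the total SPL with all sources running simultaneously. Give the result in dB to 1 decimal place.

Converting to relative power and adding: 10^(90.7/10) + 10^(64.5/10) + 10^(88.6/10) + 10^(69.5/10) + 10^(79.7/10) = 2.004e+09.
Back to dB: 10·log₁₀ Σ = 93.0 dB.

93.0 dB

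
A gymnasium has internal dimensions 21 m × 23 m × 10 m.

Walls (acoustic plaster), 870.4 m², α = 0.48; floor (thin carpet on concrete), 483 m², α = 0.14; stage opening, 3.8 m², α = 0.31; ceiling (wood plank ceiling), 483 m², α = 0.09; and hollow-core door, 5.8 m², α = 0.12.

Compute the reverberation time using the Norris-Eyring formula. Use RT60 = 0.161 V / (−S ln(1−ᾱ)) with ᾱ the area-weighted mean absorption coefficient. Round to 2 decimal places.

1.24 s

S = Σ Sᵢ = 1846.0 m².
Absorption A = 870.4×0.48 + 483×0.14 + 3.8×0.31 + 483×0.09 + 5.8×0.12 = 530.756 sabins.
ᾱ = 530.756 / 1846.0 = 0.2875.
−S·ln(1−ᾱ) = −1846.0 × ln(1 − 0.2875) = 625.749.
V = 21 × 23 × 10 = 4830 m³.
T = 0.161·V/[−S·ln(1−ᾱ)] = 0.161·4830/625.749 = 1.24 s.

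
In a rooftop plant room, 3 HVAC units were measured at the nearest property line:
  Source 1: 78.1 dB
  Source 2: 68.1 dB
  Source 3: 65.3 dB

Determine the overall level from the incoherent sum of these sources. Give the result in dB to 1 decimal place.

78.7 dB

Converting to relative power and adding: 10^(78.1/10) + 10^(68.1/10) + 10^(65.3/10) = 7.441e+07.
Combined level = 10 log₁₀(7.441e+07) = 78.7 dB.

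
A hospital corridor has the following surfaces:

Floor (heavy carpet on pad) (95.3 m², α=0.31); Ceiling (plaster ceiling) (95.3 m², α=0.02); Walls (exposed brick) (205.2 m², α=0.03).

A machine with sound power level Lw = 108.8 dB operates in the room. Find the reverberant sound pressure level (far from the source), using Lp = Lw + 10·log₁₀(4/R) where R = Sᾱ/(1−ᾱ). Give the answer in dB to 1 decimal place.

98.6 dB

Σ(Sᵢαᵢ) = 95.3×0.31 + 95.3×0.02 + 205.2×0.03 = 37.605; total area S = 395.8 m².
ᾱ = 37.605/395.8 = 0.0950; R = Sᾱ/(1−ᾱ) = 37.605/(1−0.0950) = 41.552 m².
Lp = 108.8 + 10·log₁₀(4/41.552) = 108.8 + (-10.17) = 98.6 dB.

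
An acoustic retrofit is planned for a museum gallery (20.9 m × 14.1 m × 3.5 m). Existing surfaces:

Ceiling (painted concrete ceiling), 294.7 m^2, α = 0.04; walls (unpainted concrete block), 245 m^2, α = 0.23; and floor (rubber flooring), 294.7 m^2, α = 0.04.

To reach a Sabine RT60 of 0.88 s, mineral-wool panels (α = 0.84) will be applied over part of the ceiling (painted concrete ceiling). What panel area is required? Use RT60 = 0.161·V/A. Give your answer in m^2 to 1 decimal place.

136.0

Summing Sᵢαᵢ: 11.788 + 56.350 + 11.788 → A₁ = 79.926 sabins.
Required A₂ = 0.161·1031.415/0.88 = 188.702 sabins.
ΔA needed = 188.702 − 79.926 = 108.776 sabins.
Net gain per m^2: Δα = 0.84 − 0.04 = 0.80.
Area = ΔA/Δα = 108.776/0.80 = 136.0 m^2.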